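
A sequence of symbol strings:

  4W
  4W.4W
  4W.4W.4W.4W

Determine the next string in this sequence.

Each string is two copies of the previous one joined by '.'.
Doubling 4W.4W.4W.4W with '.' between the halves:

4W.4W.4W.4W.4W.4W.4W.4W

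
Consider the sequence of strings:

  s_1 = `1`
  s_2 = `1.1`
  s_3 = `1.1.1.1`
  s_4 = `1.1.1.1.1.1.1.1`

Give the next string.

s(k+1) = s(k)·.·s(k) — each term doubles the last with '.' between the halves.
Doubling 1.1.1.1.1.1.1.1 with '.' between the halves:

1.1.1.1.1.1.1.1.1.1.1.1.1.1.1.1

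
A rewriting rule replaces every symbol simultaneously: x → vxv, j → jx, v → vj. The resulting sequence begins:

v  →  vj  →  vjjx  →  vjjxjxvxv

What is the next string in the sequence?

vjjxjxvxvjxvxvvjvxvvj

Apply φ to vjjxjxvxv symbol by symbol: v→vj, j→jx, j→jx, x→vxv, j→jx, x→vxv, v→vj, x→vxv, v→vj; joined: vj jx jx vxv jx vxv vj vxv vj.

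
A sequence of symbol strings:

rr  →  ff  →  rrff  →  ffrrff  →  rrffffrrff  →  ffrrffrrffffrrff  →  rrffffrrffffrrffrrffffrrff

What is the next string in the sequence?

Each term (from the third on) is the two preceding terms concatenated in order: term 3 = rr·ff = rrff.
The next term joins ffrrffrrffffrrff and rrffffrrffffrrffrrffffrrff.

ffrrffrrffffrrffrrffffrrffffrrffrrffffrrff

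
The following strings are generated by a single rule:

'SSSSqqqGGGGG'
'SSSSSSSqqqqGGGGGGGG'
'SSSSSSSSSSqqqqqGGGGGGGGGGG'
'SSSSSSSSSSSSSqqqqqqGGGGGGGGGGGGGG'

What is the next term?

SSSSSSSSSSSSSSSSqqqqqqqGGGGGGGGGGGGGGGGG

Term n consists of 3n+1 S's, followed by n+2 q's, followed by 3n+2 G's (n = 1, 2, …).
At n = 5 the blocks have lengths 16, 7, 17.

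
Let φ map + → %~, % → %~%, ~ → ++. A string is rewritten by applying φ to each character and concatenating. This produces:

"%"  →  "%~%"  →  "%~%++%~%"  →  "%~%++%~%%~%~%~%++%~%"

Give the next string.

Rewriting the 20 symbols of %~%++%~%%~%~%~%++%~% one by one yields %~% ++ %~% %~ %~ %~% ++ %~% %~% ++ %~% ++ %~% ++ %~% %~ %~ %~% ++ %~%; concatenated:

%~%++%~%%~%~%~%++%~%%~%++%~%++%~%++%~%%~%~%~%++%~%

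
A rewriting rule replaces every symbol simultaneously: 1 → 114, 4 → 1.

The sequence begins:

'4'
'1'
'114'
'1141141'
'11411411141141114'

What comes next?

Rewriting the 17 symbols of 11411411141141114 one by one yields 114 114 1 114 114 1 114 114 114 1 114 114 1 114 114 114 1; concatenated:

11411411141141114114114111411411141141141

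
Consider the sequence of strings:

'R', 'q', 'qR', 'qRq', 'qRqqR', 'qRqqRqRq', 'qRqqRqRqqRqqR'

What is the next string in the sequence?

qRqqRqRqqRqqRqRqqRqRq

From term 3 onward, concatenate the last term with the second-to-last: q·R = qR, qR·q = qRq, …
So term 8 is qRqqRqRqqRqqR·qRqqRqRq.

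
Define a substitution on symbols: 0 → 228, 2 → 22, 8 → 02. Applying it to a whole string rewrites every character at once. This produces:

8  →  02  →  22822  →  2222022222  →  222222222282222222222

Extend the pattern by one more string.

Applying the rule to each of the 21 symbols of 222222222282222222222 gives the pieces 22 22 22 22 22 22 22 22 22 22 02 22 22 22 22 22 22 22 22 22 22, which concatenate to the answer.

222222222222222222220222222222222222222222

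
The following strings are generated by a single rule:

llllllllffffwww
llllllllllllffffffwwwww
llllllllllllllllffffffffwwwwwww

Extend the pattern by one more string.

llllllllllllllllllllffffffffffwwwwwwwww

Term n consists of 4n l's, followed by 2n f's, followed by 2n-1 w's, where the shown terms are n = 2, 3, 4.
At n = 5 the blocks have lengths 20, 10, 9.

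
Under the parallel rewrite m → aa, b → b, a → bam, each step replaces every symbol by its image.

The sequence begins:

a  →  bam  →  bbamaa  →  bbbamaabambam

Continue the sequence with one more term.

Replace each of the 13 characters of bbbamaabambam in place — b b b bam aa bam bam b bam aa b bam aa — and concatenate.

bbbbamaabambambbamaabbamaa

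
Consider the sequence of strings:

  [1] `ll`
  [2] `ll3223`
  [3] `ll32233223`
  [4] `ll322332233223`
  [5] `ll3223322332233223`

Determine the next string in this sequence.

ll32233223322332233223

Every step adds 3223 to the end: s(k+1) = s(k)·3223.
So the next term is ll3223322332233223·3223.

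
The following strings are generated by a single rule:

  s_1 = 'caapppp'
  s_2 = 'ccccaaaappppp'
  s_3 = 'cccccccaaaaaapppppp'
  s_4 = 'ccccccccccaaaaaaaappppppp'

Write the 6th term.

Reading off run lengths: c runs 1, 4, 7, 10; a runs 2, 4, 6, 8; p runs 4, 5, 6, 7 — each is linear in n (n = 1, 2, …).
Setting n = 6 gives 16, 12, 9 characters in each block.

ccccccccccccccccaaaaaaaaaaaappppppppp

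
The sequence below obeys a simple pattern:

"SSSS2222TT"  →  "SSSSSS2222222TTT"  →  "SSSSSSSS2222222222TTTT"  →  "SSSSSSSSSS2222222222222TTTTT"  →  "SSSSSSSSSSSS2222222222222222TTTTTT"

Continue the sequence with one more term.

SSSSSSSSSSSSSS2222222222222222222TTTTTTT

Term n consists of 2n+2 S's, followed by 3n+1 2's, followed by n+1 T's (n = 1, 2, …).
Setting n = 6 gives 14, 19, 7 characters in each block.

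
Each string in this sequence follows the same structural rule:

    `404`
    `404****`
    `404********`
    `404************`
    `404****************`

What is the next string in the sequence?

The strings grow by a fixed suffix **** each time.
Applying this once more to 404****************:

404********************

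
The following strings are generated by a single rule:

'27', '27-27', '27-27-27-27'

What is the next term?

27-27-27-27-27-27-27-27

Every step duplicates the string with '-' between the halves.
One more doubling of 27-27-27-27 gives the answer.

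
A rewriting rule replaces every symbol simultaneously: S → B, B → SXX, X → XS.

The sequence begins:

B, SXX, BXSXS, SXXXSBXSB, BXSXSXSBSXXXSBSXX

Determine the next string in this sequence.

SXXXSBXSBXSBSXXBXSXSXSBSXXBXSXS

φ(BXSXSXSBSXXXSBSXX) expands symbol-by-symbol to SXX XS B XS B XS B SXX B XS XS XS B SXX B XS XS; joining the 17 pieces gives the next term.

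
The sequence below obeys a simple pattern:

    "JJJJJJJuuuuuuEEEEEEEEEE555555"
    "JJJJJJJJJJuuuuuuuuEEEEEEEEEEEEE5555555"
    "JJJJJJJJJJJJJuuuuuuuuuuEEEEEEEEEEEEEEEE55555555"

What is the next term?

Term n consists of 3n-2 J's, followed by 2n u's, followed by 3n+1 E's, followed by n+3 5's, where the shown terms are n = 3, 4, 5.
For the next term, n = 6, so the run lengths are 16, 12, 19, 9.

JJJJJJJJJJJJJJJJuuuuuuuuuuuuEEEEEEEEEEEEEEEEEEE555555555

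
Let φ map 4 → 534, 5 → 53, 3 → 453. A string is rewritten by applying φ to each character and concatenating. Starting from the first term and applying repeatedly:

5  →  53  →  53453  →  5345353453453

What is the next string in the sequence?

Rewriting the 13 symbols of 5345353453453 one by one yields 53 453 534 53 453 53 453 534 53 453 534 53 453; concatenated:

5345353453453534535345345353453453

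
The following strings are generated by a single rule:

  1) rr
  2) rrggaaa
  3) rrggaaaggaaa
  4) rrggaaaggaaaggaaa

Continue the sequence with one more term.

Each term is the previous one with ggaaa appended.
Applying this once more to rrggaaaggaaaggaaa:

rrggaaaggaaaggaaaggaaa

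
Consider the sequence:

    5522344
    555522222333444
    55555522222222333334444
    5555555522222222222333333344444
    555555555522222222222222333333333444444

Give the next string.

55555555555522222222222222222333333333334444444

Reading off run lengths: 5 runs 2, 4, 6, 8, 10; 2 runs 2, 5, 8, 11, 14; 3 runs 1, 3, 5, 7, 9; 4 runs 2, 3, 4, 5, 6 — each is linear in n (n = 1, 2, …).
Setting n = 6 gives 12, 17, 11, 7 characters in each block.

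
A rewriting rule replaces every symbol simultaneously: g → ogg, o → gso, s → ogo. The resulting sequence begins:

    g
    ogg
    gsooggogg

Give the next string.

Rewriting each symbol of gsooggogg: g→ogg, s→ogo, o→gso, o→gso, g→ogg, g→ogg, o→gso, g→ogg, g→ogg, which concatenates to ogg ogo gso gso ogg ogg gso ogg ogg.

oggogogsogsooggogggsooggogg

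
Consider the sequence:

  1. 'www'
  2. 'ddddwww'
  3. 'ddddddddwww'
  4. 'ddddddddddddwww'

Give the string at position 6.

ddddddddddddddddddddwww

Every step adds dddd at the front: s(k+1) = dddd·s(k).
From ddddddddddddwww, 2 further steps: ddddddddddddwww → ddddddddddddddddwww → (answer).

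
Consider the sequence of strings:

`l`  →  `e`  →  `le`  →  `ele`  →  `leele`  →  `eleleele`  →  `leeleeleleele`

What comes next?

Each term (from the third on) is the two preceding terms concatenated in order: term 3 = l·e = le.
The next term joins eleleele and leeleeleleele.

eleleeleleeleeleleele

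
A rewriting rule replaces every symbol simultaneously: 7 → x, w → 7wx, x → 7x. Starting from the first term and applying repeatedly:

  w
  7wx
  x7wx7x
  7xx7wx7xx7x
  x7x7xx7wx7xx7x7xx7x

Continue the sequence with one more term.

Replace each of the 19 characters of x7x7xx7wx7xx7x7xx7x in place — 7x x 7x x 7x 7x x 7wx 7x x 7x 7x x 7x x 7x 7x x 7x — and concatenate.

7xx7xx7x7xx7wx7xx7x7xx7xx7x7xx7x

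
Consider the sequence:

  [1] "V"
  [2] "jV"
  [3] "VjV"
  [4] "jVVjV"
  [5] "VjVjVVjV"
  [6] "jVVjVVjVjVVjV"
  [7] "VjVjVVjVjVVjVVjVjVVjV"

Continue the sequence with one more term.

Each term (from the third on) is the two preceding terms concatenated in order: term 3 = V·jV = VjV.
So term 8 is jVVjVVjVjVVjV·VjVjVVjVjVVjVVjVjVVjV.

jVVjVVjVjVVjVVjVjVVjVjVVjVVjVjVVjV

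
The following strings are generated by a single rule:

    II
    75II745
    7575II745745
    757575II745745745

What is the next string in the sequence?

s(k+1) = 75·s(k)·745, so each term gains 75 as a prefix and 745 as a suffix.
Applying this once more to 757575II745745745:

75757575II745745745745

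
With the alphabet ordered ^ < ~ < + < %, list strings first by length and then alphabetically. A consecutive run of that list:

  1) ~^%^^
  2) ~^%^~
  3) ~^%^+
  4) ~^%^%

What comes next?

Find the rightmost character of ~^%^% below %, bump it to the next letter, and reset everything to its right to ^.

~^%~^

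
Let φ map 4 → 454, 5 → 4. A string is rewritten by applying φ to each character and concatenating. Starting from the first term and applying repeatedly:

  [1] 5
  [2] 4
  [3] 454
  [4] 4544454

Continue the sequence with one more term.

45444544544544454

Rewriting each symbol of 4544454: 4→454, 5→4, 4→454, 4→454, 4→454, 5→4, 4→454, which concatenates to 454 4 454 454 454 4 454.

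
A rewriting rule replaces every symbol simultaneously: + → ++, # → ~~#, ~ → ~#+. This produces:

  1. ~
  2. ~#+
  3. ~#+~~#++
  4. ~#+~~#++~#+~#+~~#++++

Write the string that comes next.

Rewriting the 21 symbols of ~#+~~#++~#+~#+~~#++++ one by one yields ~#+ ~~# ++ ~#+ ~#+ ~~# ++ ++ ~#+ ~~# ++ ~#+ ~~# ++ ~#+ ~#+ ~~# ++ ++ ++ ++; concatenated:

~#+~~#++~#+~#+~~#++++~#+~~#++~#+~~#++~#+~#+~~#++++++++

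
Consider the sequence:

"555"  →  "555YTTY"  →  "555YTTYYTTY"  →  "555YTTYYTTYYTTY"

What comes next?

Every step adds YTTY to the end: s(k+1) = s(k)·YTTY.
Applying this once more to 555YTTYYTTYYTTY:

555YTTYYTTYYTTYYTTY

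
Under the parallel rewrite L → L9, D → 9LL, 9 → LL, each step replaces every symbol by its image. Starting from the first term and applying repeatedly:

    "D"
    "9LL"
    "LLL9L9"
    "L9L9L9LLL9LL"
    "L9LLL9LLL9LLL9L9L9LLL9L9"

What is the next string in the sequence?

Replace each of the 24 characters of L9LLL9LLL9LLL9L9L9LLL9L9 in place — L9 LL L9 L9 L9 LL L9 L9 L9 LL L9 L9 L9 LL L9 LL L9 LL L9 L9 L9 LL L9 LL — and concatenate.

L9LLL9L9L9LLL9L9L9LLL9L9L9LLL9LLL9LLL9L9L9LLL9LL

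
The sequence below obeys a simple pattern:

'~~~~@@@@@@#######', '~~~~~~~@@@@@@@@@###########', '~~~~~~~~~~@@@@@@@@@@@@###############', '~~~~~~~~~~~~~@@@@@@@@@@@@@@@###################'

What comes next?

Each string has the form ~^{3n+1} @^{3n+3} #^{4n+3} (n = 1, 2, …).
Setting n = 5 gives 16, 18, 23 characters in each block.

~~~~~~~~~~~~~~~~@@@@@@@@@@@@@@@@@@#######################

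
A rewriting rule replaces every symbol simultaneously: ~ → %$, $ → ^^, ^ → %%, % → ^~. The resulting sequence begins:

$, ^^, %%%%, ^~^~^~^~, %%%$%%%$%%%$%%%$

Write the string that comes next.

Rewriting the 16 symbols of %%%$%%%$%%%$%%%$ one by one yields ^~ ^~ ^~ ^^ ^~ ^~ ^~ ^^ ^~ ^~ ^~ ^^ ^~ ^~ ^~ ^^; concatenated:

^~^~^~^^^~^~^~^^^~^~^~^^^~^~^~^^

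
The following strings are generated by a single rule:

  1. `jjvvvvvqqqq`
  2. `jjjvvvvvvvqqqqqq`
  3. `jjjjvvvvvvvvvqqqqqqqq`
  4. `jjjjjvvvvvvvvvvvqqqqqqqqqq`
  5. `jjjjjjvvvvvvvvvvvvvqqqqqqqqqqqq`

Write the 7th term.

jjjjjjjjvvvvvvvvvvvvvvvvvqqqqqqqqqqqqqqqq

The n-th term is n+1 j's then 2n+3 v's then 2n+2 q's (n = 1, 2, …).
At n = 7 the blocks have lengths 8, 17, 16.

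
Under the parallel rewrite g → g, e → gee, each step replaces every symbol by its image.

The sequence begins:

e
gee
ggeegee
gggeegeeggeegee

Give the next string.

Rewriting the 15 symbols of gggeegeeggeegee one by one yields g g g gee gee g gee gee g g gee gee g gee gee; concatenated:

ggggeegeeggeegeegggeegeeggeegee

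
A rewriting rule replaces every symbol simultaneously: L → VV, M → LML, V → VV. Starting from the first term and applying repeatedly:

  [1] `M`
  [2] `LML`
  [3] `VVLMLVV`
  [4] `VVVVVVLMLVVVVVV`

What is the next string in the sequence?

Rewriting the 15 symbols of VVVVVVLMLVVVVVV one by one yields VV VV VV VV VV VV VV LML VV VV VV VV VV VV VV; concatenated:

VVVVVVVVVVVVVVLMLVVVVVVVVVVVVVV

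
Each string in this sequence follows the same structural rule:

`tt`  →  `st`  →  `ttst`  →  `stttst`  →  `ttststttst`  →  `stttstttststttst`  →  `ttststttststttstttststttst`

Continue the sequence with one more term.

stttstttststttstttststttststttstttststttst

From term 3 onward, concatenate the second-to-last term with the last: tt·st = ttst, st·ttst = stttst, …
So term 8 is stttstttststttst·ttststttststttstttststttst.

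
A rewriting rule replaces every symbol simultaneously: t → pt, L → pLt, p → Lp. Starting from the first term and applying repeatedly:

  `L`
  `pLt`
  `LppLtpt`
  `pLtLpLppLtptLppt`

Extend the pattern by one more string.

LppLtptpLtLppLtLpLppLtptLpptpLtLpLppt

Applying the rule to each of the 16 symbols of pLtLpLppLtptLppt gives the pieces Lp pLt pt pLt Lp pLt Lp Lp pLt pt Lp pt pLt Lp Lp pt, which concatenate to the answer.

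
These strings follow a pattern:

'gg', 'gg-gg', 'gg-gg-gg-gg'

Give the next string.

Every step duplicates the string with '-' between the halves.
Doubling gg-gg-gg-gg with '-' between the halves:

gg-gg-gg-gg-gg-gg-gg-gg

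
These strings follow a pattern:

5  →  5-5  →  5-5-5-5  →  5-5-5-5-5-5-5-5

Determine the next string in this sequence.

Each string is two copies of the previous one joined by '-'.
Doubling 5-5-5-5-5-5-5-5 with '-' between the halves:

5-5-5-5-5-5-5-5-5-5-5-5-5-5-5-5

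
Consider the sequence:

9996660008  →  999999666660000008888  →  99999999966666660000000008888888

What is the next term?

9999999999996666666660000000000008888888888

Reading off run lengths: 9 runs 3, 6, 9; 6 runs 3, 5, 7; 0 runs 3, 6, 9; 8 runs 1, 4, 7 — each is linear in n (n = 1, 2, …).
At n = 4 the blocks have lengths 12, 9, 12, 10.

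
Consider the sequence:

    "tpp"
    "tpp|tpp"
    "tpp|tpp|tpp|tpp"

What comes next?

tpp|tpp|tpp|tpp|tpp|tpp|tpp|tpp

Every step duplicates the string with '|' between the halves.
One more doubling of tpp|tpp|tpp|tpp gives the answer.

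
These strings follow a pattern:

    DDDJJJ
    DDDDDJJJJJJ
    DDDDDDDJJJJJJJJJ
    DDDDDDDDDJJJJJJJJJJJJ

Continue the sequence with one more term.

DDDDDDDDDDDJJJJJJJJJJJJJJJ

Term n consists of 2n+1 D's, followed by 3n J's (n = 1, 2, …).
For the next term, n = 5, so the run lengths are 11, 15.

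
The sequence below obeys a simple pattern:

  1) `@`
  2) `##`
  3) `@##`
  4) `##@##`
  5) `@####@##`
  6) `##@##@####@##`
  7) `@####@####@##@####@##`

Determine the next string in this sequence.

Each term (from the third on) is the two preceding terms concatenated in order: term 3 = @·## = @##.
Continuing: ##@##@####@## · @####@####@##@####@## gives term 8.

##@##@####@##@####@####@##@####@##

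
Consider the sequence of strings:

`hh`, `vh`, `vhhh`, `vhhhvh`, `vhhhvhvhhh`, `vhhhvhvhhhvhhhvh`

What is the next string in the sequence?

This is a Fibonacci-style word recurrence s(k) = s(k−1)·s(k−2): e.g. vh·hh = vhhh.
So term 7 is vhhhvhvhhhvhhhvh·vhhhvhvhhh.

vhhhvhvhhhvhhhvhvhhhvhvhhh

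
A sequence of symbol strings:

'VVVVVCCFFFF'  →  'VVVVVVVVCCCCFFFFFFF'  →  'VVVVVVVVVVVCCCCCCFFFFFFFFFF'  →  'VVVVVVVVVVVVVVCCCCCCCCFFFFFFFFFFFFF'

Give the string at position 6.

VVVVVVVVVVVVVVVVVVVVCCCCCCCCCCCCFFFFFFFFFFFFFFFFFFF

The n-th term is 3n+2 V's then 2n C's then 3n+1 F's (n = 1, 2, …).
At n = 6 the blocks have lengths 20, 12, 19.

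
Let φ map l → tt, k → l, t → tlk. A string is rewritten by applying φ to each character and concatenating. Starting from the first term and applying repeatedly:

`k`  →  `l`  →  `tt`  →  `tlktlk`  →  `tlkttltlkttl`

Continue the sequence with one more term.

Expanding tlkttltlkttl: t→tlk, l→tt, k→l, t→tlk, t→tlk, l→tt, t→tlk, l→tt, k→l, t→tlk, t→tlk, l→tt. Concatenated: tlk tt l tlk tlk tt tlk tt l tlk tlk tt.

tlkttltlktlktttlkttltlktlktt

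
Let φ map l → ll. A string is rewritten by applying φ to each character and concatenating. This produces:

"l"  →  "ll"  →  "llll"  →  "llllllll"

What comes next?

llllllllllllllll

Rewriting each symbol of llllllll: l→ll, l→ll, l→ll, l→ll, l→ll, l→ll, l→ll, l→ll, which concatenates to ll ll ll ll ll ll ll ll.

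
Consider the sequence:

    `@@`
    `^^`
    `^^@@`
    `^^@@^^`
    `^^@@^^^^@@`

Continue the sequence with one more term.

Each term (from the third on) is the previous term followed by the one before it: term 3 = ^^·@@ = ^^@@.
Continuing: ^^@@^^^^@@ · ^^@@^^ gives term 6.

^^@@^^^^@@^^@@^^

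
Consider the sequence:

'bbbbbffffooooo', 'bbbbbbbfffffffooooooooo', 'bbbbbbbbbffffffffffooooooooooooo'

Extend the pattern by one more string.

Each string has the form b^{2n+3} f^{3n+1} o^{4n+1} (n = 1, 2, …).
At n = 4 the blocks have lengths 11, 13, 17.

bbbbbbbbbbbfffffffffffffooooooooooooooooo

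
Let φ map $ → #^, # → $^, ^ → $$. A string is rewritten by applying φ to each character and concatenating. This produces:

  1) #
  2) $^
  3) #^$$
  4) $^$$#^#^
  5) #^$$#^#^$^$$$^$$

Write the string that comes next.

φ(#^$$#^#^$^$$$^$$) expands symbol-by-symbol to $^ $$ #^ #^ $^ $$ $^ $$ #^ $$ #^ #^ #^ $$ #^ #^; joining the 16 pieces gives the next term.

$^$$#^#^$^$$$^$$#^$$#^#^#^$$#^#^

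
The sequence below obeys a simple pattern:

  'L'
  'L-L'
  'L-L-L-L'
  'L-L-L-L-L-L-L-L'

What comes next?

Each string is two copies of the previous one joined by '-'.
So the next term is two copies of L-L-L-L-L-L-L-L with '-' between the halves.

L-L-L-L-L-L-L-L-L-L-L-L-L-L-L-L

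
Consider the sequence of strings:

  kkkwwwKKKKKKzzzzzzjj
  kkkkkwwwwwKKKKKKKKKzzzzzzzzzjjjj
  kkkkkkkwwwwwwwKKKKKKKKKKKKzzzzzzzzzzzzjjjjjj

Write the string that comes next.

Term n consists of 2n+1 k's, followed by 2n+1 w's, followed by 3n+3 K's, followed by 3n+3 z's, followed by 2n j's (n = 1, 2, …).
At n = 4 the blocks have lengths 9, 9, 15, 15, 8.

kkkkkkkkkwwwwwwwwwKKKKKKKKKKKKKKKzzzzzzzzzzzzzzzjjjjjjjj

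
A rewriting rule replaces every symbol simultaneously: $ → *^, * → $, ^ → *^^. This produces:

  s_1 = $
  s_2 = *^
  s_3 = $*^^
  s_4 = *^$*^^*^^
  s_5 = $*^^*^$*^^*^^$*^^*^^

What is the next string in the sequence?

Replace each of the 20 characters of $*^^*^$*^^*^^$*^^*^^ in place — *^ $ *^^ *^^ $ *^^ *^ $ *^^ *^^ $ *^^ *^^ *^ $ *^^ *^^ $ *^^ *^^ — and concatenate.

*^$*^^*^^$*^^*^$*^^*^^$*^^*^^*^$*^^*^^$*^^*^^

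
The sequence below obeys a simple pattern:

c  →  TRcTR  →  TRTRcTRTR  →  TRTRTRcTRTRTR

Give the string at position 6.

s(k+1) = TR·s(k)·TR, so each term gains TR as a prefix and TR as a suffix.
From TRTRTRcTRTRTR, 2 further steps: TRTRTRcTRTRTR → TRTRTRTRcTRTRTRTR → (answer).

TRTRTRTRTRcTRTRTRTRTR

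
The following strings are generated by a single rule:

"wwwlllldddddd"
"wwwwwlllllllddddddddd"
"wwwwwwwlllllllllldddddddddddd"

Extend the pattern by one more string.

wwwwwwwwwlllllllllllllddddddddddddddd

Each string has the form w^{2n-1} l^{3n-2} d^{3n}, where the shown terms are n = 2, 3, 4.
Setting n = 5 gives 9, 13, 15 characters in each block.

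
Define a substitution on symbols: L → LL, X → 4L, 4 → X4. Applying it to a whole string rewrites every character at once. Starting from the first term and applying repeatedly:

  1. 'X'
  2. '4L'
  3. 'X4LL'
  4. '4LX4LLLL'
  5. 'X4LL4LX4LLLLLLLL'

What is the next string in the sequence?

Replace each of the 16 characters of X4LL4LX4LLLLLLLL in place — 4L X4 LL LL X4 LL 4L X4 LL LL LL LL LL LL LL LL — and concatenate.

4LX4LLLLX4LL4LX4LLLLLLLLLLLLLLLL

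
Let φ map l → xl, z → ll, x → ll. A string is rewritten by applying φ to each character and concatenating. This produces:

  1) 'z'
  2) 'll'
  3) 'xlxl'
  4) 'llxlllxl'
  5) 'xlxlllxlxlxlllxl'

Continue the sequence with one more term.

llxlllxlxlxlllxlllxlllxlxlxlllxl

φ(xlxlllxlxlxlllxl) expands symbol-by-symbol to ll xl ll xl xl xl ll xl ll xl ll xl xl xl ll xl; joining the 16 pieces gives the next term.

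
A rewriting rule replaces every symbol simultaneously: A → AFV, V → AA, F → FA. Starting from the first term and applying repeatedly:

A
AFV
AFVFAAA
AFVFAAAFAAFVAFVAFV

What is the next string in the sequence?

Applying the rule to each of the 18 symbols of AFVFAAAFAAFVAFVAFV gives the pieces AFV FA AA FA AFV AFV AFV FA AFV AFV FA AA AFV FA AA AFV FA AA, which concatenate to the answer.

AFVFAAAFAAFVAFVAFVFAAFVAFVFAAAAFVFAAAAFVFAAA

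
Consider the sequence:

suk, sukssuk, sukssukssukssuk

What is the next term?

Every step duplicates the string with 's' between the halves.
Doubling sukssukssukssuk with 's' between the halves:

sukssukssukssukssukssukssukssuk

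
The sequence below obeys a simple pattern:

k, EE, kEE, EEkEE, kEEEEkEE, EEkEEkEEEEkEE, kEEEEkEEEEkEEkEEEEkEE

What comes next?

Each term (from the third on) is the two preceding terms concatenated in order: term 3 = k·EE = kEE.
Continuing: EEkEEkEEEEkEE · kEEEEkEEEEkEEkEEEEkEE gives term 8.

EEkEEkEEEEkEEkEEEEkEEEEkEEkEEEEkEE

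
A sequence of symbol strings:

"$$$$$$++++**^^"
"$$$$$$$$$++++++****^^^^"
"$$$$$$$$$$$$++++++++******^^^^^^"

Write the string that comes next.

$$$$$$$$$$$$$$$++++++++++********^^^^^^^^

Each string has the form $^{3n+3} +^{2n+2} *^{2n} ^^{2n} (n = 1, 2, …).
Setting n = 4 gives 15, 10, 8, 8 characters in each block.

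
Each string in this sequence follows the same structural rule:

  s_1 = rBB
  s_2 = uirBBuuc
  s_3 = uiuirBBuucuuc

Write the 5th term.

s(k+1) = ui·s(k)·uuc, so each term gains ui as a prefix and uuc as a suffix.
From uiuirBBuucuuc, 2 further steps: uiuirBBuucuuc → uiuiuirBBuucuucuuc → (answer).

uiuiuiuirBBuucuucuucuuc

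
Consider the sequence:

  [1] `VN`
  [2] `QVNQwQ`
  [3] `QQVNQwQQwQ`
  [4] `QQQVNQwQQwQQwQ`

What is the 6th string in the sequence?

Every step adds Q to the front and QwQ to the end of the previous string.
From QQQVNQwQQwQQwQ, 2 further steps: QQQVNQwQQwQQwQ → QQQQVNQwQQwQQwQQwQ → (answer).

QQQQQVNQwQQwQQwQQwQQwQ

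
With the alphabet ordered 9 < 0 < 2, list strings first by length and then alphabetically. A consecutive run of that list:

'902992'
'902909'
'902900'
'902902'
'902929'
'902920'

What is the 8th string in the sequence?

902099

Advancing 2 positions from 902920 through 902920 → 902922 reaches term 8.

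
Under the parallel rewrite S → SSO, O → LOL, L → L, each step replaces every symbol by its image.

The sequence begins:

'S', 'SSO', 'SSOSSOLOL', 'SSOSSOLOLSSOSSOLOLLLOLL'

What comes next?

Applying the rule to each of the 23 symbols of SSOSSOLOLSSOSSOLOLLLOLL gives the pieces SSO SSO LOL SSO SSO LOL L LOL L SSO SSO LOL SSO SSO LOL L LOL L L L LOL L L, which concatenate to the answer.

SSOSSOLOLSSOSSOLOLLLOLLSSOSSOLOLSSOSSOLOLLLOLLLLLOLLL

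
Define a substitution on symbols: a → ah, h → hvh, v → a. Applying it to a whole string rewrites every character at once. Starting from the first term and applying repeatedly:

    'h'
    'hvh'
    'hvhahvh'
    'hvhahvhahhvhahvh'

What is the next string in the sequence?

Rewriting the 16 symbols of hvhahvhahhvhahvh one by one yields hvh a hvh ah hvh a hvh ah hvh hvh a hvh ah hvh a hvh; concatenated:

hvhahvhahhvhahvhahhvhhvhahvhahhvhahvh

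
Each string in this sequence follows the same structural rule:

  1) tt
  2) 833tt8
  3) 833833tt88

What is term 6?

833833833833833tt88888

Each term wraps the previous one in 833 on the left and 8 on the right.
From 833833tt88, 3 further steps: 833833tt88 → 833833833tt888 → 833833833833tt8888 → (answer).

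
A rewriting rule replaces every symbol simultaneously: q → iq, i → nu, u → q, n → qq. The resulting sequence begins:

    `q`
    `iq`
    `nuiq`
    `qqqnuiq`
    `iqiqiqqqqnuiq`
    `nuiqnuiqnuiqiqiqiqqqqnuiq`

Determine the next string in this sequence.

qqqnuiqqqqnuiqqqqnuiqnuiqnuiqnuiqiqiqiqqqqnuiq

Replace each of the 25 characters of nuiqnuiqnuiqiqiqiqqqqnuiq in place — qq q nu iq qq q nu iq qq q nu iq nu iq nu iq nu iq iq iq iq qq q nu iq — and concatenate.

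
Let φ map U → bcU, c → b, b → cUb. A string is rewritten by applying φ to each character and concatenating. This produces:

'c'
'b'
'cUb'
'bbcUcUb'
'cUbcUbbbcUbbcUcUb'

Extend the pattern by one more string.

bbcUcUbbbcUcUbcUbcUbbbcUcUbcUbbbcUbbcUcUb

φ(cUbcUbbbcUbbcUcUb) expands symbol-by-symbol to b bcU cUb b bcU cUb cUb cUb b bcU cUb cUb b bcU b bcU cUb; joining the 17 pieces gives the next term.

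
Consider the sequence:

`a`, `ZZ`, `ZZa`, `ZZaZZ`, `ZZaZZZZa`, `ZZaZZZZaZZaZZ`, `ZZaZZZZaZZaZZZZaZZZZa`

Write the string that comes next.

ZZaZZZZaZZaZZZZaZZZZaZZaZZZZaZZaZZ

This is a Fibonacci-style word recurrence s(k) = s(k−1)·s(k−2): e.g. ZZ·a = ZZa.
So term 8 is ZZaZZZZaZZaZZZZaZZZZa·ZZaZZZZaZZaZZ.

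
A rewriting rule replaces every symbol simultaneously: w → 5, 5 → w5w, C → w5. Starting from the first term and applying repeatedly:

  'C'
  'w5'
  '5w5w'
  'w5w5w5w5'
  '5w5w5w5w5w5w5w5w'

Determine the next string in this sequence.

Rewriting the 16 symbols of 5w5w5w5w5w5w5w5w one by one yields w5w 5 w5w 5 w5w 5 w5w 5 w5w 5 w5w 5 w5w 5 w5w 5; concatenated:

w5w5w5w5w5w5w5w5w5w5w5w5w5w5w5w5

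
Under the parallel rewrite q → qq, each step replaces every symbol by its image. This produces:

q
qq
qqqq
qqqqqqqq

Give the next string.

qqqqqqqqqqqqqqqq

Apply φ to qqqqqqqq symbol by symbol: q→qq, q→qq, q→qq, q→qq, q→qq, q→qq, q→qq, q→qq; joined: qq qq qq qq qq qq qq qq.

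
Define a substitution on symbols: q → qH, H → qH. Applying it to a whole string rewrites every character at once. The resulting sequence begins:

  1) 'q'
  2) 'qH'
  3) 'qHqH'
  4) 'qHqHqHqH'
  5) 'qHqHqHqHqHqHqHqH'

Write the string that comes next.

qHqHqHqHqHqHqHqHqHqHqHqHqHqHqHqH

Applying the rule to each of the 16 symbols of qHqHqHqHqHqHqHqH gives the pieces qH qH qH qH qH qH qH qH qH qH qH qH qH qH qH qH, which concatenate to the answer.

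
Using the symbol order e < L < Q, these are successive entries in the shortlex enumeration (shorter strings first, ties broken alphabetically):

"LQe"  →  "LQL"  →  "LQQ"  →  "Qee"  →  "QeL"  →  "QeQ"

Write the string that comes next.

Treat QeQ as a base-3 numeral over the given alphabet and add one, carrying through any trailing Q's.

QLe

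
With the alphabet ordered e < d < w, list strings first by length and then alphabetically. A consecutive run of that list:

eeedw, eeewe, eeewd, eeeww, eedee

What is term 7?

Continuing the enumeration 2 steps past eedee: eedee → eeded → (answer).

eedew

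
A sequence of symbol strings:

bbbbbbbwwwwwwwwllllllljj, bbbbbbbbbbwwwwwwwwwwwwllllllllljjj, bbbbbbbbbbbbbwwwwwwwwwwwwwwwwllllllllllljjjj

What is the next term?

Term n consists of 3n+1 b's, followed by 4n w's, followed by 2n+3 l's, followed by n j's, where the shown terms are n = 2, 3, 4.
Setting n = 5 gives 16, 20, 13, 5 characters in each block.

bbbbbbbbbbbbbbbbwwwwwwwwwwwwwwwwwwwwllllllllllllljjjjj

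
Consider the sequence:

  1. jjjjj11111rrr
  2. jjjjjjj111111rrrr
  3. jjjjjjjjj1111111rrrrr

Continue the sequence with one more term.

Term n consists of 2n-1 j's, followed by n+2 1's, followed by n r's, where the shown terms are n = 3, 4, 5.
Setting n = 6 gives 11, 8, 6 characters in each block.

jjjjjjjjjjj11111111rrrrrr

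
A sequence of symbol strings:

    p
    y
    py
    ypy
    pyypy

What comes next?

Each term (from the third on) is the two preceding terms concatenated in order: term 3 = p·y = py.
Continuing: ypy · pyypy gives term 6.

ypypyypy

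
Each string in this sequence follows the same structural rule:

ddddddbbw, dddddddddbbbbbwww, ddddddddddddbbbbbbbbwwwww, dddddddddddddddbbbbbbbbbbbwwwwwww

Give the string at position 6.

The n-th term is 3n+3 d's then 3n-1 b's then 2n-1 w's (n = 1, 2, …).
At n = 6 the blocks have lengths 21, 17, 11.

dddddddddddddddddddddbbbbbbbbbbbbbbbbbwwwwwwwwwww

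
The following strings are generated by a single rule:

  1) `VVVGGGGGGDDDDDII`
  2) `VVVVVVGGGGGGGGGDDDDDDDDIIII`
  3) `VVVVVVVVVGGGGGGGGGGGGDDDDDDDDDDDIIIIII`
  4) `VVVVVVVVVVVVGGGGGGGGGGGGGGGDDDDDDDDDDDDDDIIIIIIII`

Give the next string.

Each string has the form V^{3n} G^{3n+3} D^{3n+2} I^{2n} (n = 1, 2, …).
Setting n = 5 gives 15, 18, 17, 10 characters in each block.

VVVVVVVVVVVVVVVGGGGGGGGGGGGGGGGGGDDDDDDDDDDDDDDDDDIIIIIIIIII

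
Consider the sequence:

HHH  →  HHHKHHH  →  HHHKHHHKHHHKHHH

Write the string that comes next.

HHHKHHHKHHHKHHHKHHHKHHHKHHHKHHH

Every step duplicates the string with 'K' between the halves.
So the next term is two copies of HHHKHHHKHHHKHHH with 'K' between the halves.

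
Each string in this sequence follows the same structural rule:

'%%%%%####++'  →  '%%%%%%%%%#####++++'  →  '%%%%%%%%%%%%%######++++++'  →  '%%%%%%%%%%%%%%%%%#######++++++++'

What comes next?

%%%%%%%%%%%%%%%%%%%%%########++++++++++

Term n consists of 4n+1 %'s, followed by n+3 #'s, followed by 2n +'s (n = 1, 2, …).
At n = 5 the blocks have lengths 21, 8, 10.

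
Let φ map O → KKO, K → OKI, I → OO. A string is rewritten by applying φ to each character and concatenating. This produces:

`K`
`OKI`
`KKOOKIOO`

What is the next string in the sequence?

Expanding KKOOKIOO: K→OKI, K→OKI, O→KKO, O→KKO, K→OKI, I→OO, O→KKO, O→KKO. Concatenated: OKI OKI KKO KKO OKI OO KKO KKO.

OKIOKIKKOKKOOKIOOKKOKKO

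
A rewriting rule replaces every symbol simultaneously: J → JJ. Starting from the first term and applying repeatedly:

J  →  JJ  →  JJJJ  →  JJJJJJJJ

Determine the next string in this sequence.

Expanding JJJJJJJJ: J→JJ, J→JJ, J→JJ, J→JJ, J→JJ, J→JJ, J→JJ, J→JJ. Concatenated: JJ JJ JJ JJ JJ JJ JJ JJ.

JJJJJJJJJJJJJJJJ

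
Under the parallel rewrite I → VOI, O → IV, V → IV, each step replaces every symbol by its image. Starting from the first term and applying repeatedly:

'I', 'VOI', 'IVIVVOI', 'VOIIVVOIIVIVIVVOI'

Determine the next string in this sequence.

Replace each of the 17 characters of VOIIVVOIIVIVIVVOI in place — IV IV VOI VOI IV IV IV VOI VOI IV VOI IV VOI IV IV IV VOI — and concatenate.

IVIVVOIVOIIVIVIVVOIVOIIVVOIIVVOIIVIVIVVOI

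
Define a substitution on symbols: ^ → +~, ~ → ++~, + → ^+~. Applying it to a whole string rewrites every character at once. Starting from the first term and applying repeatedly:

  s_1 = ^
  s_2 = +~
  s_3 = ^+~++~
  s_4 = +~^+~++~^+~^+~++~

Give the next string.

φ(+~^+~++~^+~^+~++~) expands symbol-by-symbol to ^+~ ++~ +~ ^+~ ++~ ^+~ ^+~ ++~ +~ ^+~ ++~ +~ ^+~ ++~ ^+~ ^+~ ++~; joining the 17 pieces gives the next term.

^+~++~+~^+~++~^+~^+~++~+~^+~++~+~^+~++~^+~^+~++~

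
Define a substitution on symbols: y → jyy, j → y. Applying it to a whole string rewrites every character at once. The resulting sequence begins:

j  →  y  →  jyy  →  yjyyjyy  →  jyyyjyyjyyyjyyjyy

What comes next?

yjyyjyyjyyyjyyjyyyjyyjyyjyyyjyyjyyyjyyjyy

Replace each of the 17 characters of jyyyjyyjyyyjyyjyy in place — y jyy jyy jyy y jyy jyy y jyy jyy jyy y jyy jyy y jyy jyy — and concatenate.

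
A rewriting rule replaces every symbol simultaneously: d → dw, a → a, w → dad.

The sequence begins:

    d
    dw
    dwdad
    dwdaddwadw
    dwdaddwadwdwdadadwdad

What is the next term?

Rewriting the 21 symbols of dwdaddwadwdwdadadwdad one by one yields dw dad dw a dw dw dad a dw dad dw dad dw a dw a dw dad dw a dw; concatenated:

dwdaddwadwdwdadadwdaddwdaddwadwadwdaddwadw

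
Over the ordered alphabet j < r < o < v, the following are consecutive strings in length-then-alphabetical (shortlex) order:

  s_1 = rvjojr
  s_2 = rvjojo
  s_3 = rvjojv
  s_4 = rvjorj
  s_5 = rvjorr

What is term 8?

Stepping forward 3 times from rvjorr: rvjorr → rvjoro → rvjorv, then the target.

rvjooj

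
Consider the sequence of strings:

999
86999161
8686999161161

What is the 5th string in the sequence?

86868686999161161161161

Every step adds 86 to the front and 161 to the end of the previous string.
From 8686999161161, 2 further steps: 8686999161161 → 868686999161161161 → (answer).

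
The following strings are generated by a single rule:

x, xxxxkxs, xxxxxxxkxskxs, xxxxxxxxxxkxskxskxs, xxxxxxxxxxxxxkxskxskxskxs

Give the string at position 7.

Each term wraps the previous one in xxx on the left and kxs on the right.
From xxxxxxxxxxxxxkxskxskxskxs, 2 further steps: xxxxxxxxxxxxxkxskxskxskxs → xxxxxxxxxxxxxxxxkxskxskxskxskxs → (answer).

xxxxxxxxxxxxxxxxxxxkxskxskxskxskxskxs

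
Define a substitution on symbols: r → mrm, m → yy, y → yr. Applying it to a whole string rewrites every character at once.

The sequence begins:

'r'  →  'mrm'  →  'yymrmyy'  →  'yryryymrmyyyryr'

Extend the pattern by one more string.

yrmrmyrmrmyryryymrmyyyryryrmrmyrmrm

Applying the rule to each of the 15 symbols of yryryymrmyyyryr gives the pieces yr mrm yr mrm yr yr yy mrm yy yr yr yr mrm yr mrm, which concatenate to the answer.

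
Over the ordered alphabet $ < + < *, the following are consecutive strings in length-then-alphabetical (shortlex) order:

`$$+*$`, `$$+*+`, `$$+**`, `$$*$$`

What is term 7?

$$*+$

Advancing 3 positions from $$*$$ through $$*$$ → $$*$+ → $$*$* reaches term 7.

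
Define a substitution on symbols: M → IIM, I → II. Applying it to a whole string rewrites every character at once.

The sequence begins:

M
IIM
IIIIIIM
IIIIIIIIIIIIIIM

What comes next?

Rewriting the 15 symbols of IIIIIIIIIIIIIIM one by one yields II II II II II II II II II II II II II II IIM; concatenated:

IIIIIIIIIIIIIIIIIIIIIIIIIIIIIIM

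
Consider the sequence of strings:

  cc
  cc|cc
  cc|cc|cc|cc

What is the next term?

s(k+1) = s(k)·|·s(k) — each term doubles the last with '|' between the halves.
Doubling cc|cc|cc|cc with '|' between the halves:

cc|cc|cc|cc|cc|cc|cc|cc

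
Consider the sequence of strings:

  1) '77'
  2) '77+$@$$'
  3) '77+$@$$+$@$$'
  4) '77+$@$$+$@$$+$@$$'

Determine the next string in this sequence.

The strings grow by a fixed suffix +$@$$ each time.
Applying this once more to 77+$@$$+$@$$+$@$$:

77+$@$$+$@$$+$@$$+$@$$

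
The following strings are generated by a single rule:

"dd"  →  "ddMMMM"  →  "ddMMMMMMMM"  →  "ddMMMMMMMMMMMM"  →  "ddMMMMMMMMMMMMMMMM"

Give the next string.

Every step adds MMMM to the end: s(k+1) = s(k)·MMMM.
Applying this once more to ddMMMMMMMMMMMMMMMM:

ddMMMMMMMMMMMMMMMMMMMM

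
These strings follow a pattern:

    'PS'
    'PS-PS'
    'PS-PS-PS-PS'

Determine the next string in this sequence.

Every step duplicates the string with '-' between the halves.
So the next term is two copies of PS-PS-PS-PS with '-' between the halves.

PS-PS-PS-PS-PS-PS-PS-PS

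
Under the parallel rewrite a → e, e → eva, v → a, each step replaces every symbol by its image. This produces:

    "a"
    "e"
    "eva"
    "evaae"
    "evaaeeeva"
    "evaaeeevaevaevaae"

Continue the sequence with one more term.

Replace each of the 17 characters of evaaeeevaevaevaae in place — eva a e e eva eva eva a e eva a e eva a e e eva — and concatenate.

evaaeeevaevaevaaeevaaeevaaeeeva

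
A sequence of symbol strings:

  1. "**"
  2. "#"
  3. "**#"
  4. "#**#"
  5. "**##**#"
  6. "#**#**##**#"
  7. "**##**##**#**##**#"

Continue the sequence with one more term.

#**#**##**#**##**##**#**##**#

This is a Fibonacci-style word recurrence s(k) = s(k−2)·s(k−1): e.g. **·# = **#.
Continuing: #**#**##**# · **##**##**#**##**# gives term 8.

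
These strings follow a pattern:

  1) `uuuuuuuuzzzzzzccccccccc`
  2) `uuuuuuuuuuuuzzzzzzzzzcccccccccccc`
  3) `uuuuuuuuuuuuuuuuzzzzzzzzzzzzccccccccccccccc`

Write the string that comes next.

uuuuuuuuuuuuuuuuuuuuzzzzzzzzzzzzzzzcccccccccccccccccc

Each string has the form u^{4n} z^{3n} c^{3n+3}, where the shown terms are n = 2, 3, 4.
For the next term, n = 5, so the run lengths are 20, 15, 18.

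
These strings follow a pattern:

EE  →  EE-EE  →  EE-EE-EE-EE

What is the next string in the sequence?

Every step duplicates the string with '-' between the halves.
Doubling EE-EE-EE-EE with '-' between the halves:

EE-EE-EE-EE-EE-EE-EE-EE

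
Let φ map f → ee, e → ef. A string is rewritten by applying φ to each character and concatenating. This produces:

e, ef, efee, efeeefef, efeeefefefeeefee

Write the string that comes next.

Replace each of the 16 characters of efeeefefefeeefee in place — ef ee ef ef ef ee ef ee ef ee ef ef ef ee ef ef — and concatenate.

efeeefefefeeefeeefeeefefefeeefef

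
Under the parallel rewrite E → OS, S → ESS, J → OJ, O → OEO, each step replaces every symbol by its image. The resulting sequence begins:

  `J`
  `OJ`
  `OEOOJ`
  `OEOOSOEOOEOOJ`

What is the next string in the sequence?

OEOOSOEOOEOESSOEOOSOEOOEOOSOEOOEOOJ

Applying the rule to each of the 13 symbols of OEOOSOEOOEOOJ gives the pieces OEO OS OEO OEO ESS OEO OS OEO OEO OS OEO OEO OJ, which concatenate to the answer.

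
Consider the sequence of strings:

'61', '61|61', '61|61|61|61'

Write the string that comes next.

61|61|61|61|61|61|61|61

Every step duplicates the string with '|' between the halves.
One more doubling of 61|61|61|61 gives the answer.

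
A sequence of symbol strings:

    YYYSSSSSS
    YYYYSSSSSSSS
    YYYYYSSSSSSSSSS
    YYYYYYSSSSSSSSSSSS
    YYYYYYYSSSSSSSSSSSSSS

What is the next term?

YYYYYYYYSSSSSSSSSSSSSSSS

The n-th term is n Y's then 2n S's, where the shown terms are n = 3, 4, 5, 6, 7.
For the next term, n = 8, so the run lengths are 8, 16.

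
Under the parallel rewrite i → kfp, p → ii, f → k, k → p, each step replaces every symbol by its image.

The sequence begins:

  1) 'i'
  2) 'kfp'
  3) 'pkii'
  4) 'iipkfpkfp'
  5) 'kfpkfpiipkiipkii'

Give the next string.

pkiipkiikfpkfpiipkfpkfpiipkfpkfp

φ(kfpkfpiipkiipkii) expands symbol-by-symbol to p k ii p k ii kfp kfp ii p kfp kfp ii p kfp kfp; joining the 16 pieces gives the next term.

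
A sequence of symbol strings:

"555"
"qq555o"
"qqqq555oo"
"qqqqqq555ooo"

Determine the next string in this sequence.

Each term wraps the previous one in qq on the left and o on the right.
Applying this once more to qqqqqq555ooo:

qqqqqqqq555oooo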